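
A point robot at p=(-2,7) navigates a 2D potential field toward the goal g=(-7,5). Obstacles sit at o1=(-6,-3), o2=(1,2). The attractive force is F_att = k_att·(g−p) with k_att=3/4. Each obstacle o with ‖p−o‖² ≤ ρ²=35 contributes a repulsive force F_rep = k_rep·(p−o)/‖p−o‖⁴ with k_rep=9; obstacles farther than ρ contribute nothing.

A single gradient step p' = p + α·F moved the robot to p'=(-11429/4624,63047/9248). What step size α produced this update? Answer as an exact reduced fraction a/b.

F_att = 3/4·(g−p) = 3/4·(-5,-2) = (-3.7500,-1.5000)
o1: d²=116 > ρ²=35 → inactive
o2: d²=34 ≤ ρ²=35; F_rep = 9·(-3,5)/34² = (-0.0234,0.0389)
F = F_att + ΣF_rep = (-3.7734,-1.4611)
Δp = p'−p = (-0.4717,-0.1826); α = Δx/Fx = (-2181/4624) / (-2181/578) = 1/8
check: Δy/Fy = (-1689/9248) / (-1689/1156) = 1/8 ✓

α = 1/8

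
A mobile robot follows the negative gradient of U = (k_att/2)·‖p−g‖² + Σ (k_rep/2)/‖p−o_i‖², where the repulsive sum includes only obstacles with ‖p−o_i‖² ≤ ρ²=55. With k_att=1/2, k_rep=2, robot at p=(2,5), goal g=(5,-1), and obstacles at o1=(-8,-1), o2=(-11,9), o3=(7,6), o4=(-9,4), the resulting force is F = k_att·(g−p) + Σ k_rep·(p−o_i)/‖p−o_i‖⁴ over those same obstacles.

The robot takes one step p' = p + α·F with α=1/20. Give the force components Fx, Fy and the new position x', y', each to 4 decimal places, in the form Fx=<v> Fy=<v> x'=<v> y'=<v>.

F_att = 1/2·(g−p) = 1/2·(3,-6) = (1.5000,-3.0000)
o1: d²=136 > ρ²=55 → inactive
o2: d²=185 > ρ²=55 → inactive
o3: d²=26 ≤ ρ²=55; F_rep = 2·(-5,-1)/26² = (-0.0148,-0.0030)
o4: d²=122 > ρ²=55 → inactive
F = F_att + ΣF_rep = (1.4852,-3.0030)
p' = p + 1/20·F = (2.0743,4.8499)

Fx=1.4852 Fy=-3.0030 x'=2.0743 y'=4.8499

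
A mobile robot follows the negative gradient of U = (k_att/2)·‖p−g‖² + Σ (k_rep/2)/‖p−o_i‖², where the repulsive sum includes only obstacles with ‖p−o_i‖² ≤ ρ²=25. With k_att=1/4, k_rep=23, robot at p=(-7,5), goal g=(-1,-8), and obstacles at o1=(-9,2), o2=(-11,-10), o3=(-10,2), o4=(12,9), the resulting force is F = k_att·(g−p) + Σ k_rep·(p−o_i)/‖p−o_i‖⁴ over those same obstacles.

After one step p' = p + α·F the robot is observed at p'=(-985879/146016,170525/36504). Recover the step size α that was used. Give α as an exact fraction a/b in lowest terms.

α = 1/8

F_att = 1/4·(g−p) = 1/4·(6,-13) = (1.5000,-3.2500)
o1: d²=13 ≤ ρ²=25; F_rep = 23·(2,3)/13² = (0.2722,0.4083)
o2: d²=241 > ρ²=25 → inactive
o3: d²=18 ≤ ρ²=25; F_rep = 23·(3,3)/18² = (0.2130,0.2130)
o4: d²=377 > ρ²=25 → inactive
F = F_att + ΣF_rep = (1.9852,-2.6288)
Δp = p'−p = (0.2481,-0.3286); α = Δx/Fx = (36233/146016) / (36233/18252) = 1/8
check: Δy/Fy = (-11995/36504) / (-11995/4563) = 1/8 ✓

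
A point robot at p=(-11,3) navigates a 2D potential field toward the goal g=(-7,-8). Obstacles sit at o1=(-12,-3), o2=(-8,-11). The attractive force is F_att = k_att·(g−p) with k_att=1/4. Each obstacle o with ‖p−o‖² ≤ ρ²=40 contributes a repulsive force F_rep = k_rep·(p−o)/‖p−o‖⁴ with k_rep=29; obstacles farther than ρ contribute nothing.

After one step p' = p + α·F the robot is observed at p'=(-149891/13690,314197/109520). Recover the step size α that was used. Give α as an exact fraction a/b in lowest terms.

α = 1/20

F_att = 1/4·(g−p) = 1/4·(4,-11) = (1.0000,-2.7500)
o1: d²=37 ≤ ρ²=40; F_rep = 29·(1,6)/37² = (0.0212,0.1271)
o2: d²=205 > ρ²=40 → inactive
F = F_att + ΣF_rep = (1.0212,-2.6229)
Δp = p'−p = (0.0511,-0.1311); α = Δx/Fx = (699/13690) / (1398/1369) = 1/20
check: Δy/Fy = (-14363/109520) / (-14363/5476) = 1/20 ✓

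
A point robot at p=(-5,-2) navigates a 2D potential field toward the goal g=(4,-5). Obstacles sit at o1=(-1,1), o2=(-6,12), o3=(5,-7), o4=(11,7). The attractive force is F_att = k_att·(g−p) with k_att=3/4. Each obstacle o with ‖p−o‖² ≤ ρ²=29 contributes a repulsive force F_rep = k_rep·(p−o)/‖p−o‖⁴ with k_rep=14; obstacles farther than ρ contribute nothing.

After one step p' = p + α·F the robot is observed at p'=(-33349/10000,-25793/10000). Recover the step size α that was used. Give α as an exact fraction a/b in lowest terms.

α = 1/4

F_att = 3/4·(g−p) = 3/4·(9,-3) = (6.7500,-2.2500)
o1: d²=25 ≤ ρ²=29; F_rep = 14·(-4,-3)/25² = (-0.0896,-0.0672)
o2: d²=197 > ρ²=29 → inactive
o3: d²=125 > ρ²=29 → inactive
o4: d²=337 > ρ²=29 → inactive
F = F_att + ΣF_rep = (6.6604,-2.3172)
Δp = p'−p = (1.6651,-0.5793); α = Δx/Fx = (16651/10000) / (16651/2500) = 1/4
check: Δy/Fy = (-5793/10000) / (-5793/2500) = 1/4 ✓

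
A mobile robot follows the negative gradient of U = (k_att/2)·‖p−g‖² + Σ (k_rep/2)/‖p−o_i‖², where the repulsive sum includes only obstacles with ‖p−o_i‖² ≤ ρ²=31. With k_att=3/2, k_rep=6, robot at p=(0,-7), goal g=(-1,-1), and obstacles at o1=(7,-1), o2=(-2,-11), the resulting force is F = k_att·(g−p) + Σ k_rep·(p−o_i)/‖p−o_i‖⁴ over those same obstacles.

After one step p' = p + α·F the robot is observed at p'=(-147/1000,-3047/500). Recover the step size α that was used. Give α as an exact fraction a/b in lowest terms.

α = 1/10

F_att = 3/2·(g−p) = 3/2·(-1,6) = (-1.5000,9.0000)
o1: d²=85 > ρ²=31 → inactive
o2: d²=20 ≤ ρ²=31; F_rep = 6·(2,4)/20² = (0.0300,0.0600)
F = F_att + ΣF_rep = (-1.4700,9.0600)
Δp = p'−p = (-0.1470,0.9060); α = Δx/Fx = (-147/1000) / (-147/100) = 1/10
check: Δy/Fy = (453/500) / (453/50) = 1/10 ✓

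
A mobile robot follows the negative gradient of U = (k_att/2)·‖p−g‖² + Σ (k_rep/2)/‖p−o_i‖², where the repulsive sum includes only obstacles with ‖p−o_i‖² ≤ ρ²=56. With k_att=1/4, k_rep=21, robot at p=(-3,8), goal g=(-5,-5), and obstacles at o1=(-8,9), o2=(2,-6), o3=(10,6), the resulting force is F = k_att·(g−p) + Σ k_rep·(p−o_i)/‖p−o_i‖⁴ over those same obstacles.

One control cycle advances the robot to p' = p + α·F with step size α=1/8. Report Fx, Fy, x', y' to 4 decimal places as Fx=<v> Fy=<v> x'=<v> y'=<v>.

F_att = 1/4·(g−p) = 1/4·(-2,-13) = (-0.5000,-3.2500)
o1: d²=26 ≤ ρ²=56; F_rep = 21·(5,-1)/26² = (0.1553,-0.0311)
o2: d²=221 > ρ²=56 → inactive
o3: d²=173 > ρ²=56 → inactive
F = F_att + ΣF_rep = (-0.3447,-3.2811)
p' = p + 1/8·F = (-3.0431,7.5899)

Fx=-0.3447 Fy=-3.2811 x'=-3.0431 y'=7.5899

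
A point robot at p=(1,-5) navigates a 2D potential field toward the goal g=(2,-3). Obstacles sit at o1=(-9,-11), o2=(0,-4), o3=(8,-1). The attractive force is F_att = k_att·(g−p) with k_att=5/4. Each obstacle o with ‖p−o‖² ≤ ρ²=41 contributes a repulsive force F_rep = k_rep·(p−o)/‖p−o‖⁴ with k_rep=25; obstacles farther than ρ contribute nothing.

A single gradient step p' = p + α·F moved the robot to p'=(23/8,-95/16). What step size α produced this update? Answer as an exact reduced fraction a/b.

α = 1/4

F_att = 5/4·(g−p) = 5/4·(1,2) = (1.2500,2.5000)
o1: d²=136 > ρ²=41 → inactive
o2: d²=2 ≤ ρ²=41; F_rep = 25·(1,-1)/2² = (6.2500,-6.2500)
o3: d²=65 > ρ²=41 → inactive
F = F_att + ΣF_rep = (7.5000,-3.7500)
Δp = p'−p = (1.8750,-0.9375); α = Δx/Fx = (15/8) / (15/2) = 1/4
check: Δy/Fy = (-15/16) / (-15/4) = 1/4 ✓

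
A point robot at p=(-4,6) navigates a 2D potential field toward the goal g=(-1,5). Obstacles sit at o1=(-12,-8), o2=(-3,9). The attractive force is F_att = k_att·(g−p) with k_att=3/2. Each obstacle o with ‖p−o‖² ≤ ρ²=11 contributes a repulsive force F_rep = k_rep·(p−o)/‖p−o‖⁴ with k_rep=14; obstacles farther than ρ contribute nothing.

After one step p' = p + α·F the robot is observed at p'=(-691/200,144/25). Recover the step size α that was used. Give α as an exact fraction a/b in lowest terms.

α = 1/8

F_att = 3/2·(g−p) = 3/2·(3,-1) = (4.5000,-1.5000)
o1: d²=260 > ρ²=11 → inactive
o2: d²=10 ≤ ρ²=11; F_rep = 14·(-1,-3)/10² = (-0.1400,-0.4200)
F = F_att + ΣF_rep = (4.3600,-1.9200)
Δp = p'−p = (0.5450,-0.2400); α = Δx/Fx = (109/200) / (109/25) = 1/8
check: Δy/Fy = (-6/25) / (-48/25) = 1/8 ✓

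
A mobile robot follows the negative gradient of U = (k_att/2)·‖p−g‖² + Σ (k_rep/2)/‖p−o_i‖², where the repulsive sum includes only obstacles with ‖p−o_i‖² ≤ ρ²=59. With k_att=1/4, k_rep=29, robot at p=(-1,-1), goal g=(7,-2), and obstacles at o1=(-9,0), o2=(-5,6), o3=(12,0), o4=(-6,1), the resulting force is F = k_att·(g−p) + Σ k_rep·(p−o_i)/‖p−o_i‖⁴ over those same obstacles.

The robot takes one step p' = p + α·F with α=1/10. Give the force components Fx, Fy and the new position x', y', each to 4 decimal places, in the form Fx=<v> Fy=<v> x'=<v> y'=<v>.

Fx=2.1724 Fy=-0.3190 x'=-0.7828 y'=-1.0319

F_att = 1/4·(g−p) = 1/4·(8,-1) = (2.0000,-0.2500)
o1: d²=65 > ρ²=59 → inactive
o2: d²=65 > ρ²=59 → inactive
o3: d²=170 > ρ²=59 → inactive
o4: d²=29 ≤ ρ²=59; F_rep = 29·(5,-2)/29² = (0.1724,-0.0690)
F = F_att + ΣF_rep = (2.1724,-0.3190)
p' = p + 1/10·F = (-0.7828,-1.0319)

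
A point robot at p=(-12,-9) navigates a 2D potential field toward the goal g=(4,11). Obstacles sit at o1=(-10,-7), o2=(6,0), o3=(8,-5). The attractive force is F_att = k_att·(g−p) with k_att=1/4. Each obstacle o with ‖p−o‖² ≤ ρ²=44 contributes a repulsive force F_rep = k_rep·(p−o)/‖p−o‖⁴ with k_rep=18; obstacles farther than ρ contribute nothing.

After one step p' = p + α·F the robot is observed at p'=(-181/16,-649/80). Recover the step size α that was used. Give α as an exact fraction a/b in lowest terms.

α = 1/5

F_att = 1/4·(g−p) = 1/4·(16,20) = (4.0000,5.0000)
o1: d²=8 ≤ ρ²=44; F_rep = 18·(-2,-2)/8² = (-0.5625,-0.5625)
o2: d²=405 > ρ²=44 → inactive
o3: d²=416 > ρ²=44 → inactive
F = F_att + ΣF_rep = (3.4375,4.4375)
Δp = p'−p = (0.6875,0.8875); α = Δx/Fx = (11/16) / (55/16) = 1/5
check: Δy/Fy = (71/80) / (71/16) = 1/5 ✓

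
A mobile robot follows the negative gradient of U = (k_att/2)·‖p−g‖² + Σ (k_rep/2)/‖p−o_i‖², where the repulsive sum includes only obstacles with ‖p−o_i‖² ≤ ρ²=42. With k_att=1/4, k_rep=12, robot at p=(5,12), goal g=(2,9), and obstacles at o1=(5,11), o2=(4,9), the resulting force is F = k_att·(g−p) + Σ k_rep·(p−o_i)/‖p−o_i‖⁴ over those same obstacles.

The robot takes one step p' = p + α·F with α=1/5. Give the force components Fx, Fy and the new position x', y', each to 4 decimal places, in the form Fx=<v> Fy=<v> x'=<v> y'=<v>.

Fx=-0.6300 Fy=11.6100 x'=4.8740 y'=14.3220

F_att = 1/4·(g−p) = 1/4·(-3,-3) = (-0.7500,-0.7500)
o1: d²=1 ≤ ρ²=42; F_rep = 12·(0,1)/1² = (0.0000,12.0000)
o2: d²=10 ≤ ρ²=42; F_rep = 12·(1,3)/10² = (0.1200,0.3600)
F = F_att + ΣF_rep = (-0.6300,11.6100)
p' = p + 1/5·F = (4.8740,14.3220)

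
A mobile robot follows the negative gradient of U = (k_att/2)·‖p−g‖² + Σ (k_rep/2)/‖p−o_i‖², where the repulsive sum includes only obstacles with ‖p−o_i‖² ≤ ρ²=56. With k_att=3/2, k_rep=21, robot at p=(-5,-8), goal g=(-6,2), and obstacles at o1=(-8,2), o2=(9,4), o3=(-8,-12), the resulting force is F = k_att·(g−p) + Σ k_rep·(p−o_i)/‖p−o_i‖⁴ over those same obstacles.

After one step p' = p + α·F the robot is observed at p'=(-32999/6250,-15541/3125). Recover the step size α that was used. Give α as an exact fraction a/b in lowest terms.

α = 1/5

F_att = 3/2·(g−p) = 3/2·(-1,10) = (-1.5000,15.0000)
o1: d²=109 > ρ²=56 → inactive
o2: d²=340 > ρ²=56 → inactive
o3: d²=25 ≤ ρ²=56; F_rep = 21·(3,4)/25² = (0.1008,0.1344)
F = F_att + ΣF_rep = (-1.3992,15.1344)
Δp = p'−p = (-0.2798,3.0269); α = Δx/Fx = (-1749/6250) / (-1749/1250) = 1/5
check: Δy/Fy = (9459/3125) / (9459/625) = 1/5 ✓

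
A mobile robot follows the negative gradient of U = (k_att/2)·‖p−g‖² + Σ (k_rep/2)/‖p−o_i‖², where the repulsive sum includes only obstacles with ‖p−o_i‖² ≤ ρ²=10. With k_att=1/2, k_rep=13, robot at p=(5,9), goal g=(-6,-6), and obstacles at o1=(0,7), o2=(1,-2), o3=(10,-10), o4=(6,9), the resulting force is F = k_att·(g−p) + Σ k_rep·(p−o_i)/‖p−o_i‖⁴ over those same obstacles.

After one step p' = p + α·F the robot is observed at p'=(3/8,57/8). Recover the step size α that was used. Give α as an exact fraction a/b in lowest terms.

F_att = 1/2·(g−p) = 1/2·(-11,-15) = (-5.5000,-7.5000)
o1: d²=29 > ρ²=10 → inactive
o2: d²=137 > ρ²=10 → inactive
o3: d²=386 > ρ²=10 → inactive
o4: d²=1 ≤ ρ²=10; F_rep = 13·(-1,0)/1² = (-13.0000,0.0000)
F = F_att + ΣF_rep = (-18.5000,-7.5000)
Δp = p'−p = (-4.6250,-1.8750); α = Δx/Fx = (-37/8) / (-37/2) = 1/4
check: Δy/Fy = (-15/8) / (-15/2) = 1/4 ✓

α = 1/4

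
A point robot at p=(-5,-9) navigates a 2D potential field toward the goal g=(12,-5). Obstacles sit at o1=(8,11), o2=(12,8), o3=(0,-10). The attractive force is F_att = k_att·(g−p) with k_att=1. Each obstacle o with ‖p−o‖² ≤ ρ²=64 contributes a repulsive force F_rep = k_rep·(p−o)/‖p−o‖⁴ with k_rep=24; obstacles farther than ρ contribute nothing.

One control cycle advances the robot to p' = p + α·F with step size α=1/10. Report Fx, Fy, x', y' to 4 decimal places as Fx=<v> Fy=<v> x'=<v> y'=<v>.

F_att = 1·(g−p) = 1·(17,4) = (17.0000,4.0000)
o1: d²=569 > ρ²=64 → inactive
o2: d²=578 > ρ²=64 → inactive
o3: d²=26 ≤ ρ²=64; F_rep = 24·(-5,1)/26² = (-0.1775,0.0355)
F = F_att + ΣF_rep = (16.8225,4.0355)
p' = p + 1/10·F = (-3.3178,-8.5964)

Fx=16.8225 Fy=4.0355 x'=-3.3178 y'=-8.5964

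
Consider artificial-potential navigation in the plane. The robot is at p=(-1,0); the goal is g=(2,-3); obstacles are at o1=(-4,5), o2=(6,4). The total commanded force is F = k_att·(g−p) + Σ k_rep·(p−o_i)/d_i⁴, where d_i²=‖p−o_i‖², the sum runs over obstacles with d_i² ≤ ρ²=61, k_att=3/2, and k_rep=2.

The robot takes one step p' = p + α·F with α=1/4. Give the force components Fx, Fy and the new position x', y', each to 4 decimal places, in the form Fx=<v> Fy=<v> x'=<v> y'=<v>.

F_att = 3/2·(g−p) = 3/2·(3,-3) = (4.5000,-4.5000)
o1: d²=34 ≤ ρ²=61; F_rep = 2·(3,-5)/34² = (0.0052,-0.0087)
o2: d²=65 > ρ²=61 → inactive
F = F_att + ΣF_rep = (4.5052,-4.5087)
p' = p + 1/4·F = (0.1263,-1.1272)

Fx=4.5052 Fy=-4.5087 x'=0.1263 y'=-1.1272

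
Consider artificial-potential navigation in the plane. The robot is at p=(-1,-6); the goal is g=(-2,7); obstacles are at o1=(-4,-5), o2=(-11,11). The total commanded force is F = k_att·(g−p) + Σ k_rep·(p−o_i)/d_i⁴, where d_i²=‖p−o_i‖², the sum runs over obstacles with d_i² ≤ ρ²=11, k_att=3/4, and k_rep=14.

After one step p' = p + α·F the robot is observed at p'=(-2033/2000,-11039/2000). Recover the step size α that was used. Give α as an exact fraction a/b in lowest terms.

α = 1/20

F_att = 3/4·(g−p) = 3/4·(-1,13) = (-0.7500,9.7500)
o1: d²=10 ≤ ρ²=11; F_rep = 14·(3,-1)/10² = (0.4200,-0.1400)
o2: d²=389 > ρ²=11 → inactive
F = F_att + ΣF_rep = (-0.3300,9.6100)
Δp = p'−p = (-0.0165,0.4805); α = Δx/Fx = (-33/2000) / (-33/100) = 1/20
check: Δy/Fy = (961/2000) / (961/100) = 1/20 ✓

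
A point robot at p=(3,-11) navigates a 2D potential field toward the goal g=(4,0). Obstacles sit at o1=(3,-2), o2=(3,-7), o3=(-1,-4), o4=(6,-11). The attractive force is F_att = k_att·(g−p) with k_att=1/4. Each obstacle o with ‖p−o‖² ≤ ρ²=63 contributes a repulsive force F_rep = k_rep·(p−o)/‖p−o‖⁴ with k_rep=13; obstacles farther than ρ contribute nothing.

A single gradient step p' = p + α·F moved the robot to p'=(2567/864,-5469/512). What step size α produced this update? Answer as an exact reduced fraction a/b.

α = 1/8

F_att = 1/4·(g−p) = 1/4·(1,11) = (0.2500,2.7500)
o1: d²=81 > ρ²=63 → inactive
o2: d²=16 ≤ ρ²=63; F_rep = 13·(0,-4)/16² = (0.0000,-0.2031)
o3: d²=65 > ρ²=63 → inactive
o4: d²=9 ≤ ρ²=63; F_rep = 13·(-3,0)/9² = (-0.4815,0.0000)
F = F_att + ΣF_rep = (-0.2315,2.5469)
Δp = p'−p = (-0.0289,0.3184); α = Δx/Fx = (-25/864) / (-25/108) = 1/8
check: Δy/Fy = (163/512) / (163/64) = 1/8 ✓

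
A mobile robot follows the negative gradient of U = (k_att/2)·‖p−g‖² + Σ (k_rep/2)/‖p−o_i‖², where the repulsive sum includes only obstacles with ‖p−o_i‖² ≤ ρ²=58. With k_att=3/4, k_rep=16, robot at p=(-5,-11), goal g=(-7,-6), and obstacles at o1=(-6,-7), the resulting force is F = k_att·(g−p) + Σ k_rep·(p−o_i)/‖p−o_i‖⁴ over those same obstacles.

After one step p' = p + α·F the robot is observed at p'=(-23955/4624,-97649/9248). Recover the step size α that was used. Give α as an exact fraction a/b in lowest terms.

F_att = 3/4·(g−p) = 3/4·(-2,5) = (-1.5000,3.7500)
o1: d²=17 ≤ ρ²=58; F_rep = 16·(1,-4)/17² = (0.0554,-0.2215)
F = F_att + ΣF_rep = (-1.4446,3.5285)
Δp = p'−p = (-0.1806,0.4411); α = Δx/Fx = (-835/4624) / (-835/578) = 1/8
check: Δy/Fy = (4079/9248) / (4079/1156) = 1/8 ✓

α = 1/8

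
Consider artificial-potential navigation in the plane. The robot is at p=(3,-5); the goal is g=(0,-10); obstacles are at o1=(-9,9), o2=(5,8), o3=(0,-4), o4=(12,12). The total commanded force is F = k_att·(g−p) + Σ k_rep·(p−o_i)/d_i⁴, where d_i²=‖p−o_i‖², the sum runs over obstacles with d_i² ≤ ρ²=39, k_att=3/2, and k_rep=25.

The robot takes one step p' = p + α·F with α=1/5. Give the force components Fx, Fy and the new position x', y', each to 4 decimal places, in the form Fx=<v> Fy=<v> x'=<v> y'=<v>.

F_att = 3/2·(g−p) = 3/2·(-3,-5) = (-4.5000,-7.5000)
o1: d²=340 > ρ²=39 → inactive
o2: d²=173 > ρ²=39 → inactive
o3: d²=10 ≤ ρ²=39; F_rep = 25·(3,-1)/10² = (0.7500,-0.2500)
o4: d²=370 > ρ²=39 → inactive
F = F_att + ΣF_rep = (-3.7500,-7.7500)
p' = p + 1/5·F = (2.2500,-6.5500)

Fx=-3.7500 Fy=-7.7500 x'=2.2500 y'=-6.5500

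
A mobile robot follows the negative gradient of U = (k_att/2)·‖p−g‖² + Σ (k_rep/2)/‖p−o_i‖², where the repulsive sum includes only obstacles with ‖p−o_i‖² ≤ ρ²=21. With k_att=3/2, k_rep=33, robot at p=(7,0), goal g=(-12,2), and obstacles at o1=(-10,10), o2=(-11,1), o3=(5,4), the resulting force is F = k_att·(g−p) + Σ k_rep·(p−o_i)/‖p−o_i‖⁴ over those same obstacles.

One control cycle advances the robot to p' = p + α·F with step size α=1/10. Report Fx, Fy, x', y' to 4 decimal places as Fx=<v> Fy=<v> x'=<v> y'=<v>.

Fx=-28.3350 Fy=2.6700 x'=4.1665 y'=0.2670

F_att = 3/2·(g−p) = 3/2·(-19,2) = (-28.5000,3.0000)
o1: d²=389 > ρ²=21 → inactive
o2: d²=325 > ρ²=21 → inactive
o3: d²=20 ≤ ρ²=21; F_rep = 33·(2,-4)/20² = (0.1650,-0.3300)
F = F_att + ΣF_rep = (-28.3350,2.6700)
p' = p + 1/10·F = (4.1665,0.2670)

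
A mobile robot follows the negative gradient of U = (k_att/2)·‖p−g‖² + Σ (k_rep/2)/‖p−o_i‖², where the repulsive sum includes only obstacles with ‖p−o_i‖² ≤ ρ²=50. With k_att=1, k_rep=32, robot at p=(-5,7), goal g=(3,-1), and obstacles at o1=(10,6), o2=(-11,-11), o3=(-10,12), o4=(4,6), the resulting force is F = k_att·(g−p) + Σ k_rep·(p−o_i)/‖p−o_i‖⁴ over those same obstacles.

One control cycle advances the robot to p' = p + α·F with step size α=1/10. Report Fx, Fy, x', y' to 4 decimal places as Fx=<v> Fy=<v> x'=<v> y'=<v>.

Fx=8.0640 Fy=-8.0640 x'=-4.1936 y'=6.1936

F_att = 1·(g−p) = 1·(8,-8) = (8.0000,-8.0000)
o1: d²=226 > ρ²=50 → inactive
o2: d²=360 > ρ²=50 → inactive
o3: d²=50 ≤ ρ²=50; F_rep = 32·(5,-5)/50² = (0.0640,-0.0640)
o4: d²=82 > ρ²=50 → inactive
F = F_att + ΣF_rep = (8.0640,-8.0640)
p' = p + 1/10·F = (-4.1936,6.1936)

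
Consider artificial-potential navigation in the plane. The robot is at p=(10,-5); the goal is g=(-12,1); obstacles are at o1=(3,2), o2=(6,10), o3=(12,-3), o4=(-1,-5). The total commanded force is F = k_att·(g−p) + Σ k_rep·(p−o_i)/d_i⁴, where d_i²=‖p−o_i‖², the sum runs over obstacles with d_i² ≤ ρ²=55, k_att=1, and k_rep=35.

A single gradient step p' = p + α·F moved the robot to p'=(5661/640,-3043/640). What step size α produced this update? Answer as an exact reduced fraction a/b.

α = 1/20

F_att = 1·(g−p) = 1·(-22,6) = (-22.0000,6.0000)
o1: d²=98 > ρ²=55 → inactive
o2: d²=241 > ρ²=55 → inactive
o3: d²=8 ≤ ρ²=55; F_rep = 35·(-2,-2)/8² = (-1.0938,-1.0938)
o4: d²=121 > ρ²=55 → inactive
F = F_att + ΣF_rep = (-23.0938,4.9062)
Δp = p'−p = (-1.1547,0.2453); α = Δx/Fx = (-739/640) / (-739/32) = 1/20
check: Δy/Fy = (157/640) / (157/32) = 1/20 ✓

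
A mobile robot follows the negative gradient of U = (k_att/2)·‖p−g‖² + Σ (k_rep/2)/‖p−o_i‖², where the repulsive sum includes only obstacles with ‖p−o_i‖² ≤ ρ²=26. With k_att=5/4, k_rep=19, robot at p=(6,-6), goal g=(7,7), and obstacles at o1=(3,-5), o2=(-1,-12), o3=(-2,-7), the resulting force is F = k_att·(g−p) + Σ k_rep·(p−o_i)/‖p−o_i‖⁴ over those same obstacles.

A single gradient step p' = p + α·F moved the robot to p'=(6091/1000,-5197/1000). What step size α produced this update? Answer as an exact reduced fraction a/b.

α = 1/20

F_att = 5/4·(g−p) = 5/4·(1,13) = (1.2500,16.2500)
o1: d²=10 ≤ ρ²=26; F_rep = 19·(3,-1)/10² = (0.5700,-0.1900)
o2: d²=85 > ρ²=26 → inactive
o3: d²=65 > ρ²=26 → inactive
F = F_att + ΣF_rep = (1.8200,16.0600)
Δp = p'−p = (0.0910,0.8030); α = Δx/Fx = (91/1000) / (91/50) = 1/20
check: Δy/Fy = (803/1000) / (803/50) = 1/20 ✓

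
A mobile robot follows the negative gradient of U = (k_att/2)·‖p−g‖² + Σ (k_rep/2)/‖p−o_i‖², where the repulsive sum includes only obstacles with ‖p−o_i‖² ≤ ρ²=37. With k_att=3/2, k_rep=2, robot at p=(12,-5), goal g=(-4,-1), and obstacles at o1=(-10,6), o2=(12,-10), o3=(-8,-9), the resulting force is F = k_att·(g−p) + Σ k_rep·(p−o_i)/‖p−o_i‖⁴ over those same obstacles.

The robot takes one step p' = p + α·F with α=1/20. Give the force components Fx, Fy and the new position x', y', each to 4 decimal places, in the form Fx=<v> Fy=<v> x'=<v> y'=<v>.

F_att = 3/2·(g−p) = 3/2·(-16,4) = (-24.0000,6.0000)
o1: d²=605 > ρ²=37 → inactive
o2: d²=25 ≤ ρ²=37; F_rep = 2·(0,5)/25² = (0.0000,0.0160)
o3: d²=416 > ρ²=37 → inactive
F = F_att + ΣF_rep = (-24.0000,6.0160)
p' = p + 1/20·F = (10.8000,-4.6992)

Fx=-24.0000 Fy=6.0160 x'=10.8000 y'=-4.6992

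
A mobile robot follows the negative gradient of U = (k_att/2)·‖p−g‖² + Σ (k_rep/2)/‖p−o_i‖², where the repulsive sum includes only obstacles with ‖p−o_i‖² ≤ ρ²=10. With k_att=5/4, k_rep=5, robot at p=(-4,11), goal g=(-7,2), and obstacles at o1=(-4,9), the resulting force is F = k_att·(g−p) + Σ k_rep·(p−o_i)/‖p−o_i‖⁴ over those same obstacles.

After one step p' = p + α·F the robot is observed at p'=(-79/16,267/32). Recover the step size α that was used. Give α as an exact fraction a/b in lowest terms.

F_att = 5/4·(g−p) = 5/4·(-3,-9) = (-3.7500,-11.2500)
o1: d²=4 ≤ ρ²=10; F_rep = 5·(0,2)/4² = (0.0000,0.6250)
F = F_att + ΣF_rep = (-3.7500,-10.6250)
Δp = p'−p = (-0.9375,-2.6562); α = Δx/Fx = (-15/16) / (-15/4) = 1/4
check: Δy/Fy = (-85/32) / (-85/8) = 1/4 ✓

α = 1/4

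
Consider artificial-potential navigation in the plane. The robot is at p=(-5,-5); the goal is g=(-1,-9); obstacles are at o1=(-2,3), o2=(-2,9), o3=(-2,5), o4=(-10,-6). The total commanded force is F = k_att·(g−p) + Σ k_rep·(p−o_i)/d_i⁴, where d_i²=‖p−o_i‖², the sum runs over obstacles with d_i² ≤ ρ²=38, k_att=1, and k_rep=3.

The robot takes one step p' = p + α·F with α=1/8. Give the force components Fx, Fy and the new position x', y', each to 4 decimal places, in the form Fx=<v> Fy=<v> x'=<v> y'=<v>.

F_att = 1·(g−p) = 1·(4,-4) = (4.0000,-4.0000)
o1: d²=73 > ρ²=38 → inactive
o2: d²=205 > ρ²=38 → inactive
o3: d²=109 > ρ²=38 → inactive
o4: d²=26 ≤ ρ²=38; F_rep = 3·(5,1)/26² = (0.0222,0.0044)
F = F_att + ΣF_rep = (4.0222,-3.9956)
p' = p + 1/8·F = (-4.4972,-5.4994)

Fx=4.0222 Fy=-3.9956 x'=-4.4972 y'=-5.4994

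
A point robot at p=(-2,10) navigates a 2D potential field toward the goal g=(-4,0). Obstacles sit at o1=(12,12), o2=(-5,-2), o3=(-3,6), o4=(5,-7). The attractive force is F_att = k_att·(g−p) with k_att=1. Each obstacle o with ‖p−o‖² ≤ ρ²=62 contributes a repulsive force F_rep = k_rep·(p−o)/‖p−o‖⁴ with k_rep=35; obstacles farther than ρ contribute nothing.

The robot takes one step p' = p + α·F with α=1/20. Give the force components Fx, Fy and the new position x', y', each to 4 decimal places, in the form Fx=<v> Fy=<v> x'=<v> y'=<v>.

Fx=-1.8789 Fy=-9.5156 x'=-2.0939 y'=9.5242

F_att = 1·(g−p) = 1·(-2,-10) = (-2.0000,-10.0000)
o1: d²=200 > ρ²=62 → inactive
o2: d²=153 > ρ²=62 → inactive
o3: d²=17 ≤ ρ²=62; F_rep = 35·(1,4)/17² = (0.1211,0.4844)
o4: d²=338 > ρ²=62 → inactive
F = F_att + ΣF_rep = (-1.8789,-9.5156)
p' = p + 1/20·F = (-2.0939,9.5242)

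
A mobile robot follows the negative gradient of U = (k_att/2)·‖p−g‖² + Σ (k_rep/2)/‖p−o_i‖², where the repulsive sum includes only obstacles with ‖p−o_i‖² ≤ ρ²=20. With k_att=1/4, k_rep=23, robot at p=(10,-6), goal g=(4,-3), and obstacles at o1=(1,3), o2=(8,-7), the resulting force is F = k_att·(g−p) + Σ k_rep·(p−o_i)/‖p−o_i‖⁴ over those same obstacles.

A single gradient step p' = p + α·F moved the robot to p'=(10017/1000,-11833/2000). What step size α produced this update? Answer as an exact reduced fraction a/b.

α = 1/20

F_att = 1/4·(g−p) = 1/4·(-6,3) = (-1.5000,0.7500)
o1: d²=162 > ρ²=20 → inactive
o2: d²=5 ≤ ρ²=20; F_rep = 23·(2,1)/5² = (1.8400,0.9200)
F = F_att + ΣF_rep = (0.3400,1.6700)
Δp = p'−p = (0.0170,0.0835); α = Δx/Fx = (17/1000) / (17/50) = 1/20
check: Δy/Fy = (167/2000) / (167/100) = 1/20 ✓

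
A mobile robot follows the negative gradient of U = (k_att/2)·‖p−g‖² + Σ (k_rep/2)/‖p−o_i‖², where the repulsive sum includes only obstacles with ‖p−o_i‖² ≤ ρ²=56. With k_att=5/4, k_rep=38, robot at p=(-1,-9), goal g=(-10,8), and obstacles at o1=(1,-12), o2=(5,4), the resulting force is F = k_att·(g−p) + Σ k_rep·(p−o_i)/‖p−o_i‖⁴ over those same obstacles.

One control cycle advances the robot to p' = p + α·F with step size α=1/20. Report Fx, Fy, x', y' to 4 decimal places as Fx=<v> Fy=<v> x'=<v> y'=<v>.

F_att = 5/4·(g−p) = 5/4·(-9,17) = (-11.2500,21.2500)
o1: d²=13 ≤ ρ²=56; F_rep = 38·(-2,3)/13² = (-0.4497,0.6746)
o2: d²=205 > ρ²=56 → inactive
F = F_att + ΣF_rep = (-11.6997,21.9246)
p' = p + 1/20·F = (-1.5850,-7.9038)

Fx=-11.6997 Fy=21.9246 x'=-1.5850 y'=-7.9038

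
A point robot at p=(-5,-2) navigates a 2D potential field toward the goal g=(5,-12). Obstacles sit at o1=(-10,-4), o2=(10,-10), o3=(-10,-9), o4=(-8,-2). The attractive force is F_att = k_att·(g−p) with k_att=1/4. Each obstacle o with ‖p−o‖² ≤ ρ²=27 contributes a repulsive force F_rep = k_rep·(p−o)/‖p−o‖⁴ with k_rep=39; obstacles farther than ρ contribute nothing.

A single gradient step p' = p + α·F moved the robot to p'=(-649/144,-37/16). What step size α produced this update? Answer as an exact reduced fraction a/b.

F_att = 1/4·(g−p) = 1/4·(10,-10) = (2.5000,-2.5000)
o1: d²=29 > ρ²=27 → inactive
o2: d²=289 > ρ²=27 → inactive
o3: d²=74 > ρ²=27 → inactive
o4: d²=9 ≤ ρ²=27; F_rep = 39·(3,0)/9² = (1.4444,0.0000)
F = F_att + ΣF_rep = (3.9444,-2.5000)
Δp = p'−p = (0.4931,-0.3125); α = Δx/Fx = (71/144) / (71/18) = 1/8
check: Δy/Fy = (-5/16) / (-5/2) = 1/8 ✓

α = 1/8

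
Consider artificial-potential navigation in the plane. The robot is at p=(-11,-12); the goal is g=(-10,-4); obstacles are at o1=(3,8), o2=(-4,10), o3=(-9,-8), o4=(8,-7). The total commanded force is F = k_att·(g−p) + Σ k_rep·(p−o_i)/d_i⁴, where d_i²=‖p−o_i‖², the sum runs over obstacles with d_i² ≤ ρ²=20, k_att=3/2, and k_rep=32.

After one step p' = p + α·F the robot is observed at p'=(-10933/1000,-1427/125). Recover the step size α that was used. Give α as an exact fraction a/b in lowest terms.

F_att = 3/2·(g−p) = 3/2·(1,8) = (1.5000,12.0000)
o1: d²=596 > ρ²=20 → inactive
o2: d²=533 > ρ²=20 → inactive
o3: d²=20 ≤ ρ²=20; F_rep = 32·(-2,-4)/20² = (-0.1600,-0.3200)
o4: d²=386 > ρ²=20 → inactive
F = F_att + ΣF_rep = (1.3400,11.6800)
Δp = p'−p = (0.0670,0.5840); α = Δx/Fx = (67/1000) / (67/50) = 1/20
check: Δy/Fy = (73/125) / (292/25) = 1/20 ✓

α = 1/20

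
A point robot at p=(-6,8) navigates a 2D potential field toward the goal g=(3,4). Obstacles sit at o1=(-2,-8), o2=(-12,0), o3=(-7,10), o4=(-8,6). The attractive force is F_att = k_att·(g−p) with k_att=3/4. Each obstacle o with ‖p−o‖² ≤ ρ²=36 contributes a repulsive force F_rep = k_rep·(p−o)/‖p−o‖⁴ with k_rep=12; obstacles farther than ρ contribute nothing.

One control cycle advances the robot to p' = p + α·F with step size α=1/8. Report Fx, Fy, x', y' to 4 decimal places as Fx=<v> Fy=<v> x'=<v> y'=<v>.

Fx=7.6050 Fy=-3.5850 x'=-5.0494 y'=7.5519

F_att = 3/4·(g−p) = 3/4·(9,-4) = (6.7500,-3.0000)
o1: d²=272 > ρ²=36 → inactive
o2: d²=100 > ρ²=36 → inactive
o3: d²=5 ≤ ρ²=36; F_rep = 12·(1,-2)/5² = (0.4800,-0.9600)
o4: d²=8 ≤ ρ²=36; F_rep = 12·(2,2)/8² = (0.3750,0.3750)
F = F_att + ΣF_rep = (7.6050,-3.5850)
p' = p + 1/8·F = (-5.0494,7.5519)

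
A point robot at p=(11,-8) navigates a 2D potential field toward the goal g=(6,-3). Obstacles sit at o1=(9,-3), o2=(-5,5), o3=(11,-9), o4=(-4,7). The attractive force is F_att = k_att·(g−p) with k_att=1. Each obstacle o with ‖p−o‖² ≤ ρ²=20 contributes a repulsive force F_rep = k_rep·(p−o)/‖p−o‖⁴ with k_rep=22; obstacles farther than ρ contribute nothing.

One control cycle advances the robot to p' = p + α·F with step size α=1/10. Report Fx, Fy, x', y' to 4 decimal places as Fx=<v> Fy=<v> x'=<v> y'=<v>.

F_att = 1·(g−p) = 1·(-5,5) = (-5.0000,5.0000)
o1: d²=29 > ρ²=20 → inactive
o2: d²=425 > ρ²=20 → inactive
o3: d²=1 ≤ ρ²=20; F_rep = 22·(0,1)/1² = (0.0000,22.0000)
o4: d²=450 > ρ²=20 → inactive
F = F_att + ΣF_rep = (-5.0000,27.0000)
p' = p + 1/10·F = (10.5000,-5.3000)

Fx=-5.0000 Fy=27.0000 x'=10.5000 y'=-5.3000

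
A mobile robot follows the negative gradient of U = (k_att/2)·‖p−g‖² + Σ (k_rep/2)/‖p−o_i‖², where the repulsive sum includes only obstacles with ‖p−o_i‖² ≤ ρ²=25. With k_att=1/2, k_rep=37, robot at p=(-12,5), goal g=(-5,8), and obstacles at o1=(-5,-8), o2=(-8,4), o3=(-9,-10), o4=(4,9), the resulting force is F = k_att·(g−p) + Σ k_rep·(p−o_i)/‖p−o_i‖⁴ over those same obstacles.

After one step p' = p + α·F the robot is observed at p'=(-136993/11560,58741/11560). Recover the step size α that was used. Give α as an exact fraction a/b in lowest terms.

α = 1/20

F_att = 1/2·(g−p) = 1/2·(7,3) = (3.5000,1.5000)
o1: d²=218 > ρ²=25 → inactive
o2: d²=17 ≤ ρ²=25; F_rep = 37·(-4,1)/17² = (-0.5121,0.1280)
o3: d²=234 > ρ²=25 → inactive
o4: d²=272 > ρ²=25 → inactive
F = F_att + ΣF_rep = (2.9879,1.6280)
Δp = p'−p = (0.1494,0.0814); α = Δx/Fx = (1727/11560) / (1727/578) = 1/20
check: Δy/Fy = (941/11560) / (941/578) = 1/20 ✓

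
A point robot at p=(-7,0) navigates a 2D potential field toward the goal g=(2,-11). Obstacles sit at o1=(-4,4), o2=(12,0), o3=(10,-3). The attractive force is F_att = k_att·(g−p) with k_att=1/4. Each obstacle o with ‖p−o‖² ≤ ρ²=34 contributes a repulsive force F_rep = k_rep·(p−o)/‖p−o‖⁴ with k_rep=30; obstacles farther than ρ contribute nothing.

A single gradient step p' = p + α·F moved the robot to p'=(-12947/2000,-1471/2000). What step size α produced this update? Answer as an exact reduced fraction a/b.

α = 1/4

F_att = 1/4·(g−p) = 1/4·(9,-11) = (2.2500,-2.7500)
o1: d²=25 ≤ ρ²=34; F_rep = 30·(-3,-4)/25² = (-0.1440,-0.1920)
o2: d²=361 > ρ²=34 → inactive
o3: d²=298 > ρ²=34 → inactive
F = F_att + ΣF_rep = (2.1060,-2.9420)
Δp = p'−p = (0.5265,-0.7355); α = Δx/Fx = (1053/2000) / (1053/500) = 1/4
check: Δy/Fy = (-1471/2000) / (-1471/500) = 1/4 ✓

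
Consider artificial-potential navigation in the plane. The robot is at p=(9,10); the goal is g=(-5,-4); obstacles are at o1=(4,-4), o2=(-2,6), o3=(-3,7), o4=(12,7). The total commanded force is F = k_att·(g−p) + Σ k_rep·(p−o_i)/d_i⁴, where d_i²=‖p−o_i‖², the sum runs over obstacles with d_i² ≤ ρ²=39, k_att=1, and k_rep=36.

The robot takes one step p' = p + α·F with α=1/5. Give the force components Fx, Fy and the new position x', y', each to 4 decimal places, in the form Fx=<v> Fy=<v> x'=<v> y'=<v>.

F_att = 1·(g−p) = 1·(-14,-14) = (-14.0000,-14.0000)
o1: d²=221 > ρ²=39 → inactive
o2: d²=137 > ρ²=39 → inactive
o3: d²=153 > ρ²=39 → inactive
o4: d²=18 ≤ ρ²=39; F_rep = 36·(-3,3)/18² = (-0.3333,0.3333)
F = F_att + ΣF_rep = (-14.3333,-13.6667)
p' = p + 1/5·F = (6.1333,7.2667)

Fx=-14.3333 Fy=-13.6667 x'=6.1333 y'=7.2667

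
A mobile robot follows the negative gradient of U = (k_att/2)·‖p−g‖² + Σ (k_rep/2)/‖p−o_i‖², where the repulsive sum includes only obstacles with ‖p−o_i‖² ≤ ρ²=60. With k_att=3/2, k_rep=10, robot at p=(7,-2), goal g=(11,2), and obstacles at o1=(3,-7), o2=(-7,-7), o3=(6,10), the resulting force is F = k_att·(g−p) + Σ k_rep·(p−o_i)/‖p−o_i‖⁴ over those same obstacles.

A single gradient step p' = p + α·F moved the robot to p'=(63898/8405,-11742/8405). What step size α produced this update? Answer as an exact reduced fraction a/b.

α = 1/10

F_att = 3/2·(g−p) = 3/2·(4,4) = (6.0000,6.0000)
o1: d²=41 ≤ ρ²=60; F_rep = 10·(4,5)/41² = (0.0238,0.0297)
o2: d²=221 > ρ²=60 → inactive
o3: d²=145 > ρ²=60 → inactive
F = F_att + ΣF_rep = (6.0238,6.0297)
Δp = p'−p = (0.6024,0.6030); α = Δx/Fx = (5063/8405) / (10126/1681) = 1/10
check: Δy/Fy = (5068/8405) / (10136/1681) = 1/10 ✓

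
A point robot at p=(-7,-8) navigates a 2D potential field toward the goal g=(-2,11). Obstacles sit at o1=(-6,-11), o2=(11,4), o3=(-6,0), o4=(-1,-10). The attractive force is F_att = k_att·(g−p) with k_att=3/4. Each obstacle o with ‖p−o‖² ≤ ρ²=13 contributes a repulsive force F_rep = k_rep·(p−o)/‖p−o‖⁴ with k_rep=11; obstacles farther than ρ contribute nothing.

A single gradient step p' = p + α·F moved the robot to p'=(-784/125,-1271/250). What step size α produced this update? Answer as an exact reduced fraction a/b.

F_att = 3/4·(g−p) = 3/4·(5,19) = (3.7500,14.2500)
o1: d²=10 ≤ ρ²=13; F_rep = 11·(-1,3)/10² = (-0.1100,0.3300)
o2: d²=468 > ρ²=13 → inactive
o3: d²=65 > ρ²=13 → inactive
o4: d²=40 > ρ²=13 → inactive
F = F_att + ΣF_rep = (3.6400,14.5800)
Δp = p'−p = (0.7280,2.9160); α = Δx/Fx = (91/125) / (91/25) = 1/5
check: Δy/Fy = (729/250) / (729/50) = 1/5 ✓

α = 1/5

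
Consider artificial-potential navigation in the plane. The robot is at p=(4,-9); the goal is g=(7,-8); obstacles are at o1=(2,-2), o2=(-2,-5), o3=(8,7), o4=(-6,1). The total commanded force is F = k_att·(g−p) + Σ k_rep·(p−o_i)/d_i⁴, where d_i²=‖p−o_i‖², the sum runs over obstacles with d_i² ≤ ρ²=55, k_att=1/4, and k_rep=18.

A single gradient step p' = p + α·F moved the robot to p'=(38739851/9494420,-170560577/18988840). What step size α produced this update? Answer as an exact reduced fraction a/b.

F_att = 1/4·(g−p) = 1/4·(3,1) = (0.7500,0.2500)
o1: d²=53 ≤ ρ²=55; F_rep = 18·(2,-7)/53² = (0.0128,-0.0449)
o2: d²=52 ≤ ρ²=55; F_rep = 18·(6,-4)/52² = (0.0399,-0.0266)
o3: d²=272 > ρ²=55 → inactive
o4: d²=200 > ρ²=55 → inactive
F = F_att + ΣF_rep = (0.8028,0.1785)
Δp = p'−p = (0.0803,0.0179); α = Δx/Fx = (762171/9494420) / (762171/949442) = 1/10
check: Δy/Fy = (338983/18988840) / (338983/1898884) = 1/10 ✓

α = 1/10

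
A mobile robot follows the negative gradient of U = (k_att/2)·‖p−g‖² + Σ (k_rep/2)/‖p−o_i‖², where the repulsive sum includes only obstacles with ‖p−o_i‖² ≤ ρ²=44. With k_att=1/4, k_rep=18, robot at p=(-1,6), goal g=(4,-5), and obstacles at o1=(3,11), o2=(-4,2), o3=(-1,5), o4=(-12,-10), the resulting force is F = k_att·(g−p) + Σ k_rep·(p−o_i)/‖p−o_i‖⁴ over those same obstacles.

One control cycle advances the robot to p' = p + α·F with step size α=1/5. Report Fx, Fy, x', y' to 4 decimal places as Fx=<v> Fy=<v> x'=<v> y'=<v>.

Fx=1.2936 Fy=15.3117 x'=-0.7413 y'=9.0623

F_att = 1/4·(g−p) = 1/4·(5,-11) = (1.2500,-2.7500)
o1: d²=41 ≤ ρ²=44; F_rep = 18·(-4,-5)/41² = (-0.0428,-0.0535)
o2: d²=25 ≤ ρ²=44; F_rep = 18·(3,4)/25² = (0.0864,0.1152)
o3: d²=1 ≤ ρ²=44; F_rep = 18·(0,1)/1² = (0.0000,18.0000)
o4: d²=377 > ρ²=44 → inactive
F = F_att + ΣF_rep = (1.2936,15.3117)
p' = p + 1/5·F = (-0.7413,9.0623)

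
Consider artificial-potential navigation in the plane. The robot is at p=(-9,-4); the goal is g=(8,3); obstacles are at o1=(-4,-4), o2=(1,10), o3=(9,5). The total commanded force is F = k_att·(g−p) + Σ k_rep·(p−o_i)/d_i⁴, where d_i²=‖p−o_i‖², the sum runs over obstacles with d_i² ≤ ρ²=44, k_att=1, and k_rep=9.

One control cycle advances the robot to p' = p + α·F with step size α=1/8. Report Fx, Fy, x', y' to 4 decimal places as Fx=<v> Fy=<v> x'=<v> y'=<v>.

F_att = 1·(g−p) = 1·(17,7) = (17.0000,7.0000)
o1: d²=25 ≤ ρ²=44; F_rep = 9·(-5,0)/25² = (-0.0720,0.0000)
o2: d²=296 > ρ²=44 → inactive
o3: d²=405 > ρ²=44 → inactive
F = F_att + ΣF_rep = (16.9280,7.0000)
p' = p + 1/8·F = (-6.8840,-3.1250)

Fx=16.9280 Fy=7.0000 x'=-6.8840 y'=-3.1250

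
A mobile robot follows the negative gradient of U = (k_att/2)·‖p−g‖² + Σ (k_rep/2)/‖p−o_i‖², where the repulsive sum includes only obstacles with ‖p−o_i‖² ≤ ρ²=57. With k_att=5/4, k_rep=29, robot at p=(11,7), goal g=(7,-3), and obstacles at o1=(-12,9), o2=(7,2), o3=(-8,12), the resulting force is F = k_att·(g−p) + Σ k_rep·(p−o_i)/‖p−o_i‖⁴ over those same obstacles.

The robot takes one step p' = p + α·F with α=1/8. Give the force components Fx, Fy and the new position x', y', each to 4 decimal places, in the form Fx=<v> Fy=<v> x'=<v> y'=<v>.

F_att = 5/4·(g−p) = 5/4·(-4,-10) = (-5.0000,-12.5000)
o1: d²=533 > ρ²=57 → inactive
o2: d²=41 ≤ ρ²=57; F_rep = 29·(4,5)/41² = (0.0690,0.0863)
o3: d²=386 > ρ²=57 → inactive
F = F_att + ΣF_rep = (-4.9310,-12.4137)
p' = p + 1/8·F = (10.3836,5.4483)

Fx=-4.9310 Fy=-12.4137 x'=10.3836 y'=5.4483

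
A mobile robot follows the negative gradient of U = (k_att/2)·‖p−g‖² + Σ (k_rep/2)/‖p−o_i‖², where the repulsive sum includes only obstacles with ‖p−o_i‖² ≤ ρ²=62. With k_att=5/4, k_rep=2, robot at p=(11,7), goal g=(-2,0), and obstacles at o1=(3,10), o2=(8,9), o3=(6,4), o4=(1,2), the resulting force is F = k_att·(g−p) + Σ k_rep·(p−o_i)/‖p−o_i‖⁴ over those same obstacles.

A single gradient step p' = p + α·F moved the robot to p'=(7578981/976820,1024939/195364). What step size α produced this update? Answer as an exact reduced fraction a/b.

α = 1/5

F_att = 5/4·(g−p) = 5/4·(-13,-7) = (-16.2500,-8.7500)
o1: d²=73 > ρ²=62 → inactive
o2: d²=13 ≤ ρ²=62; F_rep = 2·(3,-2)/13² = (0.0355,-0.0237)
o3: d²=34 ≤ ρ²=62; F_rep = 2·(5,3)/34² = (0.0087,0.0052)
o4: d²=125 > ρ²=62 → inactive
F = F_att + ΣF_rep = (-16.2058,-8.7685)
Δp = p'−p = (-3.2412,-1.7537); α = Δx/Fx = (-3166039/976820) / (-3166039/195364) = 1/5
check: Δy/Fy = (-342609/195364) / (-1713045/195364) = 1/5 ✓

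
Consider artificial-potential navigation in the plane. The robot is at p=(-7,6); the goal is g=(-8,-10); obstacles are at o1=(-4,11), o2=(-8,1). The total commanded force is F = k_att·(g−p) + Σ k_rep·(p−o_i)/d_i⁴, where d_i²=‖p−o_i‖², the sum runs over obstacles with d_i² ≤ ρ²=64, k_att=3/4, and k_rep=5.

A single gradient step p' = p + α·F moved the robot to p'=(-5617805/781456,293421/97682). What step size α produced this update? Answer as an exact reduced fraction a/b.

α = 1/4

F_att = 3/4·(g−p) = 3/4·(-1,-16) = (-0.7500,-12.0000)
o1: d²=34 ≤ ρ²=64; F_rep = 5·(-3,-5)/34² = (-0.0130,-0.0216)
o2: d²=26 ≤ ρ²=64; F_rep = 5·(1,5)/26² = (0.0074,0.0370)
F = F_att + ΣF_rep = (-0.7556,-11.9846)
Δp = p'−p = (-0.1889,-2.9962); α = Δx/Fx = (-147613/781456) / (-147613/195364) = 1/4
check: Δy/Fy = (-292671/97682) / (-585342/48841) = 1/4 ✓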